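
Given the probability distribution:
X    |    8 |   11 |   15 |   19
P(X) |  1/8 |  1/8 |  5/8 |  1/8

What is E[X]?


E[X] = Σ x·P(X=x)
= (8)×(1/8) + (11)×(1/8) + (15)×(5/8) + (19)×(1/8)
= 113/8

E[X] = 113/8


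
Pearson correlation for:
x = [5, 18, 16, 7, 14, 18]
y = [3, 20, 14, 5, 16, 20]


n=6, Σx=78, Σy=78, Σxy=1218, Σx²=1174, Σy²=1286
r = (6×1218 - 78×78)/√((6×1174 - 78²)(6×1286 - 78²))
= 1224/√(960×1632) = 1224/√1566720 ≈ 1224/1251.6869 ≈ 0.9779

r ≈ 0.9779


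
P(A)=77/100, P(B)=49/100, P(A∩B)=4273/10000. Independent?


P(A)×P(B) = 3773/10000
P(A∩B) = 4273/10000
Not equal → NOT independent

No, not independent


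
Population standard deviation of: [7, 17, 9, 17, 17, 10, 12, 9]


Mean = 98/8 = 49/4
  (7-49/4)²=441/16
  (17-49/4)²=361/16
  (9-49/4)²=169/16
  (17-49/4)²=361/16
  (17-49/4)²=361/16
  (10-49/4)²=81/16
  (12-49/4)²=1/16
  (9-49/4)²=169/16
Σ(x-μ)² = 243/2
σ² = (243/2)/8 = 243/16

σ = √(243/16) ≈ 3.8971


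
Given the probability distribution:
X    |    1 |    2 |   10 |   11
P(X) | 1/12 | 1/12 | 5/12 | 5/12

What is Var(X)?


E[X] = 9
E[X²] = 185/2
Var(X) = E[X²] - (E[X])² = 185/2 - 81 = 23/2

Var(X) = 23/2 ≈ 11.5000


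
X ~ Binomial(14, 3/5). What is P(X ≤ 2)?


P(X ≤ 2) = Σ P(X=i) for i=0..2
P(X=0) = 16384/6103515625
P(X=1) = 344064/6103515625
P(X=2) = 3354624/6103515625
Sum = 3715072/6103515625

P(X ≤ 2) = 3715072/6103515625 ≈ 0.06%


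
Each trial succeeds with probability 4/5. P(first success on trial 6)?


Geometric: P(X=6) = (1-p)^(k-1)×p = (1/5)^5×4/5 = 4/15625

P(X=6) = 4/15625 ≈ 0.03%


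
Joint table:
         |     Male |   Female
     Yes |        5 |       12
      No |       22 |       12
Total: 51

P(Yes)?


P(Yes) = (5+12)/51 = 17/51 = 1/3

P(Yes) = 1/3 ≈ 33.33%


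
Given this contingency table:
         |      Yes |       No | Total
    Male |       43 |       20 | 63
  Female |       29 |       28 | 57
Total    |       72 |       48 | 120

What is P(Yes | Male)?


P(Yes | Male) = 43/(43+20) = 43/63

P(Yes|Male) = 43/63 ≈ 68.25%


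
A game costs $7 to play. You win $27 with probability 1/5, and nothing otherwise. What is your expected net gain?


E[gain] = (27-7)×1/5 + (-7)×4/5
= 4 - 28/5 = -8/5

Expected net gain = $-8/5 ≈ $-1.60


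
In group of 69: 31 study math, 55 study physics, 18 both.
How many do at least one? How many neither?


|A∪B| = 31+55-18 = 68
Neither = 69-68 = 1

At least one: 68; Neither: 1


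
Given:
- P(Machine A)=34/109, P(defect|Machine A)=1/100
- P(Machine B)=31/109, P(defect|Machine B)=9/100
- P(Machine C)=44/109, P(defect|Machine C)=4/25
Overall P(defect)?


P(B) = Σ P(B|Aᵢ)×P(Aᵢ)
  1/100×34/109 = 17/5450
  9/100×31/109 = 279/10900
  4/25×44/109 = 176/2725
Sum = 1017/10900

P(defect) = 1017/10900 ≈ 9.33%


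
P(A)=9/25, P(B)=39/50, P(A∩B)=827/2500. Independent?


P(A)×P(B) = 351/1250
P(A∩B) = 827/2500
Not equal → NOT independent

No, not independent


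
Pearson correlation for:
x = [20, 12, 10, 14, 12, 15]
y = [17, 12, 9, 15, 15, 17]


n=6, Σx=83, Σy=85, Σxy=1219, Σx²=1209, Σy²=1253
r = (6×1219 - 83×85)/√((6×1209 - 83²)(6×1253 - 85²))
= 259/√(365×293) = 259/√106945 ≈ 259/327.0245 ≈ 0.7920

r ≈ 0.7920


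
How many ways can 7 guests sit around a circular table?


Circular arrangements of 7 distinct objects: fix one position to break rotational symmetry.
(n-1)! = 6! = 720

720


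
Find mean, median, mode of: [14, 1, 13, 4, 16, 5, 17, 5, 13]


Sorted: [1, 4, 5, 5, 13, 13, 14, 16, 17]
Mean = 88/9
Median = 13
Freq: {14: 1, 1: 1, 13: 2, 4: 1, 16: 1, 5: 2, 17: 1}
Mode: [5, 13]

Mean=88/9, Median=13, Mode=[5, 13]


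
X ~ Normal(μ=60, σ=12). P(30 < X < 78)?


z₁=(30-60)/12=-2.5, z₂=(78-60)/12=1.5
P = Φ(1.5) - Φ(-2.5) = 0.933193 - 0.006210 = 0.926983 ≈ 0.9270

P(30 < X < 78) ≈ 0.9270


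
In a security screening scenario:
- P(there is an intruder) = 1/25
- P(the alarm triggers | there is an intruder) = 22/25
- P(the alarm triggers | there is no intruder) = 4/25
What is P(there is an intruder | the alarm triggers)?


Using Bayes' theorem:
P(A|B) = P(B|A)·P(A) / P(B)

P(the alarm triggers) = 22/25 × 1/25 + 4/25 × 24/25
= 22/625 + 96/625 = 118/625

P(there is an intruder|the alarm triggers) = (22/625) / (118/625) = 11/59

P(there is an intruder|the alarm triggers) = 11/59 ≈ 18.64%


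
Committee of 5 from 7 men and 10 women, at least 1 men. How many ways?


Count by #men:
  1M,4W: C(7,1)×C(10,4)=1470
  2M,3W: C(7,2)×C(10,3)=2520
  3M,2W: C(7,3)×C(10,2)=1575
  4M,1W: C(7,4)×C(10,1)=350
  5M,0W: C(7,5)×C(10,0)=21
Total = 5936

5936


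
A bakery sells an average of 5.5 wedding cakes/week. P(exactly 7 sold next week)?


Poisson(λ=5.5): P(X=7) = e^(-λ)×λ^k/k!
= e^(-5.5) × 5.5^7 / 7!
≈ 0.004086771438 × 152243.523438 / 5040 ≈ 0.123449

P(X=7) ≈ 0.123449 ≈ 12.34%


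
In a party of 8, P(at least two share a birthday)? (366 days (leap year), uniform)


P(all different) = Π(366-i)/366 for i=0..7
= 0.925861
P(match) = 1 - 0.925861 = 0.074139

P ≈ 0.0741 ≈ 7.41%


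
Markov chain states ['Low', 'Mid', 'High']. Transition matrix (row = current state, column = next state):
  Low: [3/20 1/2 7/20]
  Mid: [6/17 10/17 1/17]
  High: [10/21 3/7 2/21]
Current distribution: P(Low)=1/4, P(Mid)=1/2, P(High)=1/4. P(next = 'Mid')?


P(next=Mid) = Σᵢ P(now=i)×P(i→Mid)
= 1/4×1/2 + 1/2×10/17 + 1/4×3/7
= 1/8 + 5/17 + 3/28 = 501/952

P = 501/952 ≈ 0.5263


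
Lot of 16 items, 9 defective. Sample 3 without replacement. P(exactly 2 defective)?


Hypergeometric: C(9,2)×C(7,1)/C(16,3)
= 36×7/560 = 9/20

P(X=2) = 9/20 ≈ 45.00%


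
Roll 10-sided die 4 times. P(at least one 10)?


P(no 10)^4 = (9/10)^4 = 6561/10000
P(≥1) = 1 - 6561/10000 = 3439/10000

P = 3439/10000 ≈ 34.39%


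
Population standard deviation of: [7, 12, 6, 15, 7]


Mean = 47/5
  (7-47/5)²=144/25
  (12-47/5)²=169/25
  (6-47/5)²=289/25
  (15-47/5)²=784/25
  (7-47/5)²=144/25
Σ(x-μ)² = 306/5
σ² = (306/5)/5 = 306/25

σ = √(306/25) ≈ 3.4986


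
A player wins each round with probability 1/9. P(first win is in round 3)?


Geometric: P(X=3) = (1-p)^(k-1)×p = (8/9)^2×1/9 = 64/729

P(X=3) = 64/729 ≈ 8.78%


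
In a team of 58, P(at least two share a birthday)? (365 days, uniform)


P(all different) = Π(365-i)/365 for i=0..57
= 0.008335
P(match) = 1 - 0.008335 = 0.991665

P ≈ 0.9917 ≈ 99.17%


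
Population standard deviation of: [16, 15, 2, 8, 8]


Mean = 49/5
  (16-49/5)²=961/25
  (15-49/5)²=676/25
  (2-49/5)²=1521/25
  (8-49/5)²=81/25
  (8-49/5)²=81/25
Σ(x-μ)² = 664/5
σ² = (664/5)/5 = 664/25

σ = √(664/25) ≈ 5.1536


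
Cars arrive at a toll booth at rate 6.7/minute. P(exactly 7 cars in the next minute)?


Poisson(λ=6.7): P(X=7) = e^(-λ)×λ^k/k!
= e^(-6.7) × 6.7^7 / 7!
≈ 0.001230911903 × 606071.160532 / 5040 ≈ 0.148020

P(X=7) ≈ 0.148020 ≈ 14.80%


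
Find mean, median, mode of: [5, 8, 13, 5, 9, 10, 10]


Sorted: [5, 5, 8, 9, 10, 10, 13]
Mean = 60/7
Median = 9
Freq: {5: 2, 8: 1, 13: 1, 9: 1, 10: 2}
Mode: [5, 10]

Mean=60/7, Median=9, Mode=[5, 10]


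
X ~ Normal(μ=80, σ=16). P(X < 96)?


z = (96-80)/16 = 1.0
P(Z < 1.0) = 0.8413

P(X < 96) ≈ 0.8413


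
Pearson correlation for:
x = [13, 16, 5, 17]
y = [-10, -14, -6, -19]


n=4, Σx=51, Σy=-49, Σxy=-707, Σx²=739, Σy²=693
r = (4×(-707) - 51×(-49))/√((4×739 - 51²)(4×693 - (-49)²))
= -329/√(355×371) = -329/√131705 ≈ -329/362.9118 ≈ -0.9066

r ≈ -0.9066


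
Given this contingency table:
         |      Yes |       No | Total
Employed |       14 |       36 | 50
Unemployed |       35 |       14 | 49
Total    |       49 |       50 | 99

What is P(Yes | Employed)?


P(Yes | Employed) = 14/(14+36) = 14/50 = 7/25

P(Yes|Employed) = 7/25 ≈ 28.00%


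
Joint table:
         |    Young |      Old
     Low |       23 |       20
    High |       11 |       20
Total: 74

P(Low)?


P(Low) = (23+20)/74 = 43/74

P(Low) = 43/74 ≈ 58.11%


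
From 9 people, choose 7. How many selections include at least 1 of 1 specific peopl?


Complement: C(9,7) - C(8,7) = 36 - 8 = 28

28


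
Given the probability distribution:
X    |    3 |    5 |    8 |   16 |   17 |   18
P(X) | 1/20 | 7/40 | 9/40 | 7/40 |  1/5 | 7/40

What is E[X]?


E[X] = Σ x·P(X=x)
= (3)×(1/20) + (5)×(7/40) + (8)×(9/40) + (16)×(7/40) + (17)×(1/5) + (18)×(7/40)
= 487/40

E[X] = 487/40


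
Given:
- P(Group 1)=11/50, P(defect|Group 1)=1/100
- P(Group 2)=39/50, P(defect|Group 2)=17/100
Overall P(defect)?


P(B) = Σ P(B|Aᵢ)×P(Aᵢ)
  1/100×11/50 = 11/5000
  17/100×39/50 = 663/5000
Sum = 337/2500

P(defect) = 337/2500 ≈ 13.48%


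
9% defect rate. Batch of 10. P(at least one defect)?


P(all good) = (91/100)^10 = 38941611811810745401/100000000000000000000
P(≥1 defect) = 61058388188189254599/100000000000000000000

P = 61058388188189254599/100000000000000000000 ≈ 61.06%


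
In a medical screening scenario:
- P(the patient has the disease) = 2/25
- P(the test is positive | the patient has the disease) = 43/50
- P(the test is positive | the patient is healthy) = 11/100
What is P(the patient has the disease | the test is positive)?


Using Bayes' theorem:
P(A|B) = P(B|A)·P(A) / P(B)

P(the test is positive) = 43/50 × 2/25 + 11/100 × 23/25
= 43/625 + 253/2500 = 17/100

P(the patient has the disease|the test is positive) = (43/625) / (17/100) = 172/425

P(the patient has the disease|the test is positive) = 172/425 ≈ 40.47%


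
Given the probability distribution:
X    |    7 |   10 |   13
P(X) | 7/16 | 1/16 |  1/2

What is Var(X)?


E[X] = 163/16
E[X²] = 1795/16
Var(X) = E[X²] - (E[X])² = 1795/16 - 26569/256 = 2151/256

Var(X) = 2151/256 ≈ 8.4023


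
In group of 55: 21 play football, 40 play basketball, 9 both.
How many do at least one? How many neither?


|A∪B| = 21+40-9 = 52
Neither = 55-52 = 3

At least one: 52; Neither: 3


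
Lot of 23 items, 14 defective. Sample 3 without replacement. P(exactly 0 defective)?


Hypergeometric: C(14,0)×C(9,3)/C(23,3)
= 1×84/1771 = 12/253

P(X=0) = 12/253 ≈ 4.74%


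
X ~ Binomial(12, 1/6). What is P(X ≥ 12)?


P(X ≥ 12) = Σ P(X=i) for i=12..12
P(X=12) = 1/2176782336
Sum = 1/2176782336

P(X ≥ 12) = 1/2176782336 ≈ 0.00%


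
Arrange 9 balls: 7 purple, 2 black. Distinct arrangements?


9!/(7!×2!) = 36

36


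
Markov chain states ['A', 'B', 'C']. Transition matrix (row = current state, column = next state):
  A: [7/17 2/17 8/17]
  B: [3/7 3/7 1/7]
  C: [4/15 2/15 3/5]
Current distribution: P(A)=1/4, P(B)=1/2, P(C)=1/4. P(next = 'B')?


P(next=B) = Σᵢ P(now=i)×P(i→B)
= 1/4×2/17 + 1/2×3/7 + 1/4×2/15
= 1/34 + 3/14 + 1/30 = 989/3570

P = 989/3570 ≈ 0.2770


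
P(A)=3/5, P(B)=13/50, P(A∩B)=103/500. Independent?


P(A)×P(B) = 39/250
P(A∩B) = 103/500
Not equal → NOT independent

No, not independent


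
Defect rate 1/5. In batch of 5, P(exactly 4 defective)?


Binomial: P(X=4) = C(5,4)×p^4×(1-p)^1
= 5 × 1/625 × 4/5 = 4/625

P(X=4) = 4/625 ≈ 0.64%


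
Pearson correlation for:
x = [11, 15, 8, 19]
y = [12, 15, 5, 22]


n=4, Σx=53, Σy=54, Σxy=815, Σx²=771, Σy²=878
r = (4×815 - 53×54)/√((4×771 - 53²)(4×878 - 54²))
= 398/√(275×596) = 398/√163900 ≈ 398/404.8456 ≈ 0.9831

r ≈ 0.9831


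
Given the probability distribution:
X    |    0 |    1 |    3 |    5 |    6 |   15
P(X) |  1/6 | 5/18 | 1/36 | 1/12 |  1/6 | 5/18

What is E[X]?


E[X] = Σ x·P(X=x)
= (0)×(1/6) + (1)×(5/18) + (3)×(1/36) + (5)×(1/12) + (6)×(1/6) + (15)×(5/18)
= 107/18

E[X] = 107/18


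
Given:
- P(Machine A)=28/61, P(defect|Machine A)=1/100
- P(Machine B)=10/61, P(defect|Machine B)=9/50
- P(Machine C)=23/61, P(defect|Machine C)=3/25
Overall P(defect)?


P(B) = Σ P(B|Aᵢ)×P(Aᵢ)
  1/100×28/61 = 7/1525
  9/50×10/61 = 9/305
  3/25×23/61 = 69/1525
Sum = 121/1525

P(defect) = 121/1525 ≈ 7.93%


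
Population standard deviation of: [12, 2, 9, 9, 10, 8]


Mean = 50/6 = 25/3
  (12-25/3)²=121/9
  (2-25/3)²=361/9
  (9-25/3)²=4/9
  (9-25/3)²=4/9
  (10-25/3)²=25/9
  (8-25/3)²=1/9
Σ(x-μ)² = 172/3
σ² = (172/3)/6 = 86/9

σ = √(86/9) ≈ 3.0912


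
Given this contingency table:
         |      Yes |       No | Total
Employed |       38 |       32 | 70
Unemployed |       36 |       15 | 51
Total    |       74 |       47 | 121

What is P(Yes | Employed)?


P(Yes | Employed) = 38/(38+32) = 38/70 = 19/35

P(Yes|Employed) = 19/35 ≈ 54.29%


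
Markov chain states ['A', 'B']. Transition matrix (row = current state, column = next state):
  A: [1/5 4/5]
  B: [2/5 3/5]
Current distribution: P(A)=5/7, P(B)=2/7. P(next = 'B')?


P(next=B) = Σᵢ P(now=i)×P(i→B)
= 5/7×4/5 + 2/7×3/5
= 4/7 + 6/35 = 26/35

P = 26/35 ≈ 0.7429


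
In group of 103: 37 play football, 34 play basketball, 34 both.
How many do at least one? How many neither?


|A∪B| = 37+34-34 = 37
Neither = 103-37 = 66

At least one: 37; Neither: 66


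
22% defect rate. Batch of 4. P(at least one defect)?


P(all good) = (39/50)^4 = 2313441/6250000
P(≥1 defect) = 3936559/6250000

P = 3936559/6250000 ≈ 62.98%


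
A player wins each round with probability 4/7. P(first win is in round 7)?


Geometric: P(X=7) = (1-p)^(k-1)×p = (3/7)^6×4/7 = 2916/823543

P(X=7) = 2916/823543 ≈ 0.35%


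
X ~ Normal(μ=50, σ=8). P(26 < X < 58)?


z₁=(26-50)/8=-3.0, z₂=(58-50)/8=1.0
P = Φ(1.0) - Φ(-3.0) = 0.841345 - 0.001350 = 0.839995 ≈ 0.8400

P(26 < X < 58) ≈ 0.8400


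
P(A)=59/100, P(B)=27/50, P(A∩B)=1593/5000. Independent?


P(A)×P(B) = 1593/5000
P(A∩B) = 1593/5000
Equal ✓ → Independent

Yes, independent


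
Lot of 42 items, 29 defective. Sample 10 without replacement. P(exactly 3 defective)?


Hypergeometric: C(29,3)×C(13,7)/C(42,10)
= 3654×1716/1471442973 = 2088/489991

P(X=3) = 2088/489991 ≈ 0.43%


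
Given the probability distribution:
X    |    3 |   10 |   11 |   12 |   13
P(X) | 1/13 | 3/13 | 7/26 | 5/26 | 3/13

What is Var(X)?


E[X] = 281/26
E[X²] = 3199/26
Var(X) = E[X²] - (E[X])² = 3199/26 - 78961/676 = 4213/676

Var(X) = 4213/676 ≈ 6.2322


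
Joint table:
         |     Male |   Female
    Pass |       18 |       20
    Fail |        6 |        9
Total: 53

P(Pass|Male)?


P(Pass|Male) = 18/(18+6) = 18/24 = 3/4

P = 3/4 ≈ 75.00%


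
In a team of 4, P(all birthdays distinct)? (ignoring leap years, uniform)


P(all different) = Π(365-i)/365 for i=0..3
= (365/365)×(364/365)×...×(362/365)
= 0.983644

P ≈ 0.9836 ≈ 98.36%


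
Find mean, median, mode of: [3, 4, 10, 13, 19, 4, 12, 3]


Sorted: [3, 3, 4, 4, 10, 12, 13, 19]
Mean = 68/8 = 17/2
Median = 7
Freq: {3: 2, 4: 2, 10: 1, 13: 1, 19: 1, 12: 1}
Mode: [3, 4]

Mean=17/2, Median=7, Mode=[3, 4]


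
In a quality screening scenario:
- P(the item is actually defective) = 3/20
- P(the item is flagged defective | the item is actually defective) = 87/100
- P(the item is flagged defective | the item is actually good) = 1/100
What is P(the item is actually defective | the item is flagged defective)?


Using Bayes' theorem:
P(A|B) = P(B|A)·P(A) / P(B)

P(the item is flagged defective) = 87/100 × 3/20 + 1/100 × 17/20
= 261/2000 + 17/2000 = 139/1000

P(the item is actually defective|the item is flagged defective) = (261/2000) / (139/1000) = 261/278

P(the item is actually defective|the item is flagged defective) = 261/278 ≈ 93.88%


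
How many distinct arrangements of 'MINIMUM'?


Letters: 7, freq: {'M': 3, 'I': 2, 'N': 1, 'U': 1}
7!/(3!×2!×1!×1!) = 5040/12 = 420

420


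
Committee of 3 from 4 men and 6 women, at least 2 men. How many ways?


Count by #men:
  2M,1W: C(4,2)×C(6,1)=36
  3M,0W: C(4,3)×C(6,0)=4
Total = 40

40


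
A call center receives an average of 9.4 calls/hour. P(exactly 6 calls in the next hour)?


Poisson(λ=9.4): P(X=6) = e^(-λ)×λ^k/k!
= e^(-9.4) × 9.4^6 / 6!
≈ 8.272406556e-05 × 689869.781056 / 720 ≈ 0.079262

P(X=6) ≈ 0.079262 ≈ 7.93%


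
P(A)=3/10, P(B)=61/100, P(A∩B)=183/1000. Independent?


P(A)×P(B) = 183/1000
P(A∩B) = 183/1000
Equal ✓ → Independent

Yes, independent


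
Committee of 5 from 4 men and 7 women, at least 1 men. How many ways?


Count by #men:
  1M,4W: C(4,1)×C(7,4)=140
  2M,3W: C(4,2)×C(7,3)=210
  3M,2W: C(4,3)×C(7,2)=84
  4M,1W: C(4,4)×C(7,1)=7
Total = 441

441


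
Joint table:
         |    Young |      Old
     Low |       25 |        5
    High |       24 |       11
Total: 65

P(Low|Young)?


P(Low|Young) = 25/(25+24) = 25/49

P = 25/49 ≈ 51.02%


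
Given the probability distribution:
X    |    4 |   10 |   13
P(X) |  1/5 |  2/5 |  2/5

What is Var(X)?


E[X] = 10
E[X²] = 554/5
Var(X) = E[X²] - (E[X])² = 554/5 - 100 = 54/5

Var(X) = 54/5 ≈ 10.8000


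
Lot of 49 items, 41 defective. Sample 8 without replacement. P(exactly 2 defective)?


Hypergeometric: C(41,2)×C(8,6)/C(49,8)
= 820×28/450978066 = 1640/32212719

P(X=2) = 1640/32212719 ≈ 0.01%


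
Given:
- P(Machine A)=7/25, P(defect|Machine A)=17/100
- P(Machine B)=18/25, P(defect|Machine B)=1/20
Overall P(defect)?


P(B) = Σ P(B|Aᵢ)×P(Aᵢ)
  17/100×7/25 = 119/2500
  1/20×18/25 = 9/250
Sum = 209/2500

P(defect) = 209/2500 ≈ 8.36%


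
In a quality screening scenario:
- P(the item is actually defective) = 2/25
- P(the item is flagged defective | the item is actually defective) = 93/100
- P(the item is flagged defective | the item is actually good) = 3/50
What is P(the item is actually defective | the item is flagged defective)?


Using Bayes' theorem:
P(A|B) = P(B|A)·P(A) / P(B)

P(the item is flagged defective) = 93/100 × 2/25 + 3/50 × 23/25
= 93/1250 + 69/1250 = 81/625

P(the item is actually defective|the item is flagged defective) = (93/1250) / (81/625) = 31/54

P(the item is actually defective|the item is flagged defective) = 31/54 ≈ 57.41%


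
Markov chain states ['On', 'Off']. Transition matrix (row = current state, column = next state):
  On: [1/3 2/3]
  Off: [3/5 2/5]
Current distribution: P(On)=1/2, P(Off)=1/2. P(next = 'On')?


P(next=On) = Σᵢ P(now=i)×P(i→On)
= 1/2×1/3 + 1/2×3/5
= 1/6 + 3/10 = 7/15

P = 7/15 ≈ 0.4667


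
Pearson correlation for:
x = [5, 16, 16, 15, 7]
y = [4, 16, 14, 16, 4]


n=5, Σx=59, Σy=54, Σxy=768, Σx²=811, Σy²=740
r = (5×768 - 59×54)/√((5×811 - 59²)(5×740 - 54²))
= 654/√(574×784) = 654/√450016 ≈ 654/670.8323 ≈ 0.9749

r ≈ 0.9749


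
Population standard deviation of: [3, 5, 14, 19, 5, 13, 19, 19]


Mean = 97/8
  (3-97/8)²=5329/64
  (5-97/8)²=3249/64
  (14-97/8)²=225/64
  (19-97/8)²=3025/64
  (5-97/8)²=3249/64
  (13-97/8)²=49/64
  (19-97/8)²=3025/64
  (19-97/8)²=3025/64
Σ(x-μ)² = 2647/8
σ² = (2647/8)/8 = 2647/64

σ = √(2647/64) ≈ 6.4311


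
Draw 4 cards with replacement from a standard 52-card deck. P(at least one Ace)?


P(not a Ace) = 48/52 = 12/13
P(none in 4 draws) = (12/13)^4 = 20736/28561
P(≥1 Ace) = 1 - 20736/28561 = 7825/28561

P = 7825/28561 ≈ 27.40%


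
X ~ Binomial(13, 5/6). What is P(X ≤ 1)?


P(X ≤ 1) = Σ P(X=i) for i=0..1
P(X=0) = 1/13060694016
P(X=1) = 65/13060694016
Sum = 11/2176782336

P(X ≤ 1) = 11/2176782336 ≈ 0.00%


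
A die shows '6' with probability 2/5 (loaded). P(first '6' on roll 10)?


Geometric: P(X=10) = (1-p)^(k-1)×p = (3/5)^9×2/5 = 39366/9765625

P(X=10) = 39366/9765625 ≈ 0.40%


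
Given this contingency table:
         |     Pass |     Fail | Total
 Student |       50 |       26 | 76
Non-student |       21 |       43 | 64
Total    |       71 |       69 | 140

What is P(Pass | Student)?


P(Pass | Student) = 50/(50+26) = 50/76 = 25/38

P(Pass|Student) = 25/38 ≈ 65.79%


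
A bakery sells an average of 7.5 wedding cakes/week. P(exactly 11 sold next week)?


Poisson(λ=7.5): P(X=11) = e^(-λ)×λ^k/k!
= e^(-7.5) × 7.5^11 / 11!
≈ 0.0005530843701 × 4223513603.21 / 39916800 ≈ 0.058521

P(X=11) ≈ 0.058521 ≈ 5.85%


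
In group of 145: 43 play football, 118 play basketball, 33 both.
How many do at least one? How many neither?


|A∪B| = 43+118-33 = 128
Neither = 145-128 = 17

At least one: 128; Neither: 17


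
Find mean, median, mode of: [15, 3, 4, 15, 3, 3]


Sorted: [3, 3, 3, 4, 15, 15]
Mean = 43/6
Median = 7/2
Freq: {15: 2, 3: 3, 4: 1}
Mode: [3]

Mean=43/6, Median=7/2, Mode=3


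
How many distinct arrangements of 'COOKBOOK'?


Letters: 8, freq: {'C': 1, 'O': 4, 'K': 2, 'B': 1}
8!/(1!×4!×2!×1!) = 40320/48 = 840

840


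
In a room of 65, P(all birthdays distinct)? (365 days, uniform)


P(all different) = Π(365-i)/365 for i=0..64
= (365/365)×(364/365)×...×(301/365)
= 0.002317

P ≈ 0.0023 ≈ 0.23%


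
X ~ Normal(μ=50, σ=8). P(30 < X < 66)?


z₁=(30-50)/8=-2.5, z₂=(66-50)/8=2.0
P = Φ(2.0) - Φ(-2.5) = 0.977250 - 0.006210 = 0.971040 ≈ 0.9710

P(30 < X < 66) ≈ 0.9710


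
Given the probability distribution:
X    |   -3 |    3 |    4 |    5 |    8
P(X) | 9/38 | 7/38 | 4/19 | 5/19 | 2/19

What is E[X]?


E[X] = Σ x·P(X=x)
= (-3)×(9/38) + (3)×(7/38) + (4)×(4/19) + (5)×(5/19) + (8)×(2/19)
= 54/19

E[X] = 54/19


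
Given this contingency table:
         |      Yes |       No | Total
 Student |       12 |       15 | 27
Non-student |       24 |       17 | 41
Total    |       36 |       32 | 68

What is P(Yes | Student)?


P(Yes | Student) = 12/(12+15) = 12/27 = 4/9

P(Yes|Student) = 4/9 ≈ 44.44%


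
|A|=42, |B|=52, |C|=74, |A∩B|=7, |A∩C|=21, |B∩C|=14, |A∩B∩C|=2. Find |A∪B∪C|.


|A∪B∪C| = 42+52+74-7-21-14+2 = 128

|A∪B∪C| = 128


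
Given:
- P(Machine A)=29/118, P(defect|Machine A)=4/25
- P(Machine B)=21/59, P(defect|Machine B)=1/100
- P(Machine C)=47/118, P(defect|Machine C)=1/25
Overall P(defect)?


P(B) = Σ P(B|Aᵢ)×P(Aᵢ)
  4/25×29/118 = 58/1475
  1/100×21/59 = 21/5900
  1/25×47/118 = 47/2950
Sum = 347/5900

P(defect) = 347/5900 ≈ 5.88%


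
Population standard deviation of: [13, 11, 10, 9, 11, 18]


Mean = 72/6 = 12
  (13-12)²=1
  (11-12)²=1
  (10-12)²=4
  (9-12)²=9
  (11-12)²=1
  (18-12)²=36
Σ(x-μ)² = 52
σ² = 52/6 = 26/3

σ = √(26/3) ≈ 2.9439


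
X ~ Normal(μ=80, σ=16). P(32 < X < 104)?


z₁=(32-80)/16=-3.0, z₂=(104-80)/16=1.5
P = Φ(1.5) - Φ(-3.0) = 0.933193 - 0.001350 = 0.931843 ≈ 0.9318

P(32 < X < 104) ≈ 0.9318


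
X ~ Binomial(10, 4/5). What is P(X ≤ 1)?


P(X ≤ 1) = Σ P(X=i) for i=0..1
P(X=0) = 1/9765625
P(X=1) = 8/1953125
Sum = 41/9765625

P(X ≤ 1) = 41/9765625 ≈ 0.00%


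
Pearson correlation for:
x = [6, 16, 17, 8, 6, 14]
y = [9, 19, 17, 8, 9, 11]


n=6, Σx=67, Σy=73, Σxy=919, Σx²=877, Σy²=997
r = (6×919 - 67×73)/√((6×877 - 67²)(6×997 - 73²))
= 623/√(773×653) = 623/√504769 ≈ 623/710.4710 ≈ 0.8769

r ≈ 0.8769


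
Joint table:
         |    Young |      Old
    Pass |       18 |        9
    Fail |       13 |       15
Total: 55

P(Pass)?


P(Pass) = (18+9)/55 = 27/55

P(Pass) = 27/55 ≈ 49.09%


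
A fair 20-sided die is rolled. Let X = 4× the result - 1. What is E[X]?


E[die] = (1+20)/2 = 21/2
E[X] = 4×21/2 - 1 = 41

E[X] = 41


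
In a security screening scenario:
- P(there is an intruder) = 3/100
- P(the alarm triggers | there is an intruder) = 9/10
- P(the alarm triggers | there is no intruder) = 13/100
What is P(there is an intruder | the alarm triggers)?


Using Bayes' theorem:
P(A|B) = P(B|A)·P(A) / P(B)

P(the alarm triggers) = 9/10 × 3/100 + 13/100 × 97/100
= 27/1000 + 1261/10000 = 1531/10000

P(there is an intruder|the alarm triggers) = (27/1000) / (1531/10000) = 270/1531

P(there is an intruder|the alarm triggers) = 270/1531 ≈ 17.64%


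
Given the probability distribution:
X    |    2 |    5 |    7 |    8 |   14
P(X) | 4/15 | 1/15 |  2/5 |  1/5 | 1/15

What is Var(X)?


E[X] = 31/5
E[X²] = 241/5
Var(X) = E[X²] - (E[X])² = 241/5 - 961/25 = 244/25

Var(X) = 244/25 ≈ 9.7600


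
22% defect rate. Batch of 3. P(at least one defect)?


P(all good) = (39/50)^3 = 59319/125000
P(≥1 defect) = 65681/125000

P = 65681/125000 ≈ 52.54%


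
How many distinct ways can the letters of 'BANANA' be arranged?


Letters: 6, freq: {'B': 1, 'A': 3, 'N': 2}
6!/(1!×3!×2!) = 720/12 = 60

60


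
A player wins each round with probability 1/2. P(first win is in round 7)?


Geometric: P(X=7) = (1-p)^(k-1)×p = (1/2)^6×1/2 = 1/128

P(X=7) = 1/128 ≈ 0.78%


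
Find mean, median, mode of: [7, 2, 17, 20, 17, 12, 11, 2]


Sorted: [2, 2, 7, 11, 12, 17, 17, 20]
Mean = 88/8 = 11
Median = 23/2
Freq: {7: 1, 2: 2, 17: 2, 20: 1, 12: 1, 11: 1}
Mode: [2, 17]

Mean=11, Median=23/2, Mode=[2, 17]


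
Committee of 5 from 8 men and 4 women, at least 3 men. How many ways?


Count by #men:
  3M,2W: C(8,3)×C(4,2)=336
  4M,1W: C(8,4)×C(4,1)=280
  5M,0W: C(8,5)×C(4,0)=56
Total = 672

672


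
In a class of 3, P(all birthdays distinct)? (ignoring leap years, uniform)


P(all different) = Π(365-i)/365 for i=0..2
= (365/365)×(364/365)×...×(363/365)
= 0.991796

P ≈ 0.9918 ≈ 99.18%


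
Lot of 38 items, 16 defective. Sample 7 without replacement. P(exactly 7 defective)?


Hypergeometric: C(16,7)×C(22,0)/C(38,7)
= 11440×1/12620256 = 65/71706

P(X=7) = 65/71706 ≈ 0.09%


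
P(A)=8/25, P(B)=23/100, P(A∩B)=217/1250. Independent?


P(A)×P(B) = 46/625
P(A∩B) = 217/1250
Not equal → NOT independent

No, not independent


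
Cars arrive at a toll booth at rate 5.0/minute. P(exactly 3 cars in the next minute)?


Poisson(λ=5.0): P(X=3) = e^(-λ)×λ^k/k!
= e^(-5.0) × 5.0^3 / 3!
≈ 0.006737946999 × 125 / 6 ≈ 0.140374

P(X=3) ≈ 0.140374 ≈ 14.04%


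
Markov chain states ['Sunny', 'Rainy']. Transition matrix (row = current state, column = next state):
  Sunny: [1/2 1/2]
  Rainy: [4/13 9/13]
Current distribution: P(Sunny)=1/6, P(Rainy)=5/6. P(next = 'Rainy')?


P(next=Rainy) = Σᵢ P(now=i)×P(i→Rainy)
= 1/6×1/2 + 5/6×9/13
= 1/12 + 15/26 = 103/156

P = 103/156 ≈ 0.6603


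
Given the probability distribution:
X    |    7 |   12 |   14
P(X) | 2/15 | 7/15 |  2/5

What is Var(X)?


E[X] = 182/15
E[X²] = 2282/15
Var(X) = E[X²] - (E[X])² = 2282/15 - 33124/225 = 1106/225

Var(X) = 1106/225 ≈ 4.9156


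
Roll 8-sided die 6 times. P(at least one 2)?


P(no 2)^6 = (7/8)^6 = 117649/262144
P(≥1) = 1 - 117649/262144 = 144495/262144

P = 144495/262144 ≈ 55.12%


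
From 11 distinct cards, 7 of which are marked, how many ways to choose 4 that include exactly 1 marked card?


Choose 1 of the 7 marked cards and 3 of the other 4 cards:
C(7,1)×C(4,3) = 7×4 = 28

28


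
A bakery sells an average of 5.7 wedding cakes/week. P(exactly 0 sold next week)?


Poisson(λ=5.7): P(X=0) = e^(-λ)×λ^k/k!
= e^(-5.7) × 5.7^0 / 0!
≈ 0.003345965457 × 1 / 1 ≈ 0.003346

P(X=0) ≈ 0.003346 ≈ 0.33%


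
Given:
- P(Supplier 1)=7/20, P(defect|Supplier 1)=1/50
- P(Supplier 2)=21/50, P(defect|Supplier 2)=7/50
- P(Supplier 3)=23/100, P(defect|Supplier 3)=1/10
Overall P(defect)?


P(B) = Σ P(B|Aᵢ)×P(Aᵢ)
  1/50×7/20 = 7/1000
  7/50×21/50 = 147/2500
  1/10×23/100 = 23/1000
Sum = 111/1250

P(defect) = 111/1250 ≈ 8.88%


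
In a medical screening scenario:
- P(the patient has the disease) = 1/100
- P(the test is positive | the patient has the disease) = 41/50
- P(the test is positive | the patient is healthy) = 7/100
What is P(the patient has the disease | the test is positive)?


Using Bayes' theorem:
P(A|B) = P(B|A)·P(A) / P(B)

P(the test is positive) = 41/50 × 1/100 + 7/100 × 99/100
= 41/5000 + 693/10000 = 31/400

P(the patient has the disease|the test is positive) = (41/5000) / (31/400) = 82/775

P(the patient has the disease|the test is positive) = 82/775 ≈ 10.58%


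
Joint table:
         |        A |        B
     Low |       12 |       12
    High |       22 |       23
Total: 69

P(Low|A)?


P(Low|A) = 12/(12+22) = 12/34 = 6/17

P = 6/17 ≈ 35.29%


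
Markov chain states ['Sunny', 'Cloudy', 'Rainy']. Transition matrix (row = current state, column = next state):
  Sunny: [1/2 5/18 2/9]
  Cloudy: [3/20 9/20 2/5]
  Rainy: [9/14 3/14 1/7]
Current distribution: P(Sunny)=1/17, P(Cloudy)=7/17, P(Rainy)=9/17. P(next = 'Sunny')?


P(next=Sunny) = Σᵢ P(now=i)×P(i→Sunny)
= 1/17×1/2 + 7/17×3/20 + 9/17×9/14
= 1/34 + 21/340 + 81/238 = 1027/2380

P = 1027/2380 ≈ 0.4315


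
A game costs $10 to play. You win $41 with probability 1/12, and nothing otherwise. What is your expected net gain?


E[gain] = (41-10)×1/12 + (-10)×11/12
= 31/12 - 55/6 = -79/12

Expected net gain = $-79/12 ≈ $-6.58


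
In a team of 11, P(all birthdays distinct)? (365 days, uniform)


P(all different) = Π(365-i)/365 for i=0..10
= (365/365)×(364/365)×...×(355/365)
= 0.858859

P ≈ 0.8589 ≈ 85.89%


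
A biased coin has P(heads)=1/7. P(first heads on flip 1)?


Geometric: P(X=1) = (1-p)^(k-1)×p = (6/7)^0×1/7 = 1/7

P(X=1) = 1/7 ≈ 14.29%


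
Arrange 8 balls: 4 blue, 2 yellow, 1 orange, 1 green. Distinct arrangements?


8!/(4!×2!×1!×1!) = 840

840


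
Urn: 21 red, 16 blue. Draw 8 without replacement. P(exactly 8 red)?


Hypergeometric: C(21,8)×C(16,0)/C(37,8)
= 203490×1/38608020 = 133/25234

P(X=8) = 133/25234 ≈ 0.53%


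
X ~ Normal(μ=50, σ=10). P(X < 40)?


z = (40-50)/10 = -1.0
P(Z < -1.0) = 0.1587

P(X < 40) ≈ 0.1587


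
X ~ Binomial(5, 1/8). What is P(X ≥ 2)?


P(X ≥ 2) = Σ P(X=i) for i=2..5
P(X=2) = 1715/16384
P(X=3) = 245/16384
P(X=4) = 35/32768
P(X=5) = 1/32768
Sum = 989/8192

P(X ≥ 2) = 989/8192 ≈ 12.07%


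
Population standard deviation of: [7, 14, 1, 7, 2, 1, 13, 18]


Mean = 63/8
  (7-63/8)²=49/64
  (14-63/8)²=2401/64
  (1-63/8)²=3025/64
  (7-63/8)²=49/64
  (2-63/8)²=2209/64
  (1-63/8)²=3025/64
  (13-63/8)²=1681/64
  (18-63/8)²=6561/64
Σ(x-μ)² = 2375/8
σ² = (2375/8)/8 = 2375/64

σ = √(2375/64) ≈ 6.0917


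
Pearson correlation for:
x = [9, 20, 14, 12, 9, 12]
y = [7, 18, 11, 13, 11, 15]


n=6, Σx=76, Σy=75, Σxy=1012, Σx²=1046, Σy²=1009
r = (6×1012 - 76×75)/√((6×1046 - 76²)(6×1009 - 75²))
= 372/√(500×429) = 372/√214500 ≈ 372/463.1414 ≈ 0.8032

r ≈ 0.8032


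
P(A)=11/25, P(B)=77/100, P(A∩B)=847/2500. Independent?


P(A)×P(B) = 847/2500
P(A∩B) = 847/2500
Equal ✓ → Independent

Yes, independent


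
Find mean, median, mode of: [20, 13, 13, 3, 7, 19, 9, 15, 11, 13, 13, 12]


Sorted: [3, 7, 9, 11, 12, 13, 13, 13, 13, 15, 19, 20]
Mean = 148/12 = 37/3
Median = 13
Freq: {20: 1, 13: 4, 3: 1, 7: 1, 19: 1, 9: 1, 15: 1, 11: 1, 12: 1}
Mode: [13]

Mean=37/3, Median=13, Mode=13


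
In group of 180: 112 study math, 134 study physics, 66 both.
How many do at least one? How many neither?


|A∪B| = 112+134-66 = 180
Neither = 180-180 = 0

At least one: 180; Neither: 0


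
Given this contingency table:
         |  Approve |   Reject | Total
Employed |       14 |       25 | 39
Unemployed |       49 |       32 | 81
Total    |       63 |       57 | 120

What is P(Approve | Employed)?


P(Approve | Employed) = 14/(14+25) = 14/39

P(Approve|Employed) = 14/39 ≈ 35.90%


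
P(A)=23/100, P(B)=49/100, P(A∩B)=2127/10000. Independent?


P(A)×P(B) = 1127/10000
P(A∩B) = 2127/10000
Not equal → NOT independent

No, not independent


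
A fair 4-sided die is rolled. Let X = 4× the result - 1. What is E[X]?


E[die] = (1+4)/2 = 5/2
E[X] = 4×5/2 - 1 = 9

E[X] = 9


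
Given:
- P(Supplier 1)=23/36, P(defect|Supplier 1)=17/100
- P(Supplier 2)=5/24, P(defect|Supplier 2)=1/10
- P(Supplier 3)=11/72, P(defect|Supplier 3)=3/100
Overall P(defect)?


P(B) = Σ P(B|Aᵢ)×P(Aᵢ)
  17/100×23/36 = 391/3600
  1/10×5/24 = 1/48
  3/100×11/72 = 11/2400
Sum = 193/1440

P(defect) = 193/1440 ≈ 13.40%


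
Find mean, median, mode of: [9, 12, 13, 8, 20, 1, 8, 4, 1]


Sorted: [1, 1, 4, 8, 8, 9, 12, 13, 20]
Mean = 76/9
Median = 8
Freq: {9: 1, 12: 1, 13: 1, 8: 2, 20: 1, 1: 2, 4: 1}
Mode: [1, 8]

Mean=76/9, Median=8, Mode=[1, 8]


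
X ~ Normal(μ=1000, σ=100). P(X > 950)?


z = (950-1000)/100 = -0.5
P(X > 950) = 1 - P(Z ≤ -0.5) = 1 - 0.3085 = 0.6915

P(X > 950) ≈ 0.6915


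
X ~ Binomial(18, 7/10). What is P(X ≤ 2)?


P(X ≤ 2) = Σ P(X=i) for i=0..2
P(X=0) = 387420489/1000000000000000000
P(X=1) = 8135830269/500000000000000000
P(X=2) = 322721267337/1000000000000000000
Sum = 84845087091/250000000000000000

P(X ≤ 2) = 84845087091/250000000000000000 ≈ 0.00%


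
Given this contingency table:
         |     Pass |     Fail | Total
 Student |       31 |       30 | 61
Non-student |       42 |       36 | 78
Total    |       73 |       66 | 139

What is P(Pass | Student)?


P(Pass | Student) = 31/(31+30) = 31/61

P(Pass|Student) = 31/61 ≈ 50.82%


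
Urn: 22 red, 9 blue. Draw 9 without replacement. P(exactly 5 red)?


Hypergeometric: C(22,5)×C(9,4)/C(31,9)
= 26334×126/20160075 = 1106028/6720025

P(X=5) = 1106028/6720025 ≈ 16.46%


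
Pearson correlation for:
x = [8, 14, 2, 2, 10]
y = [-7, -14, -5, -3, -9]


n=5, Σx=36, Σy=-38, Σxy=-358, Σx²=368, Σy²=360
r = (5×(-358) - 36×(-38))/√((5×368 - 36²)(5×360 - (-38)²))
= -422/√(544×356) = -422/√193664 ≈ -422/440.0727 ≈ -0.9589

r ≈ -0.9589


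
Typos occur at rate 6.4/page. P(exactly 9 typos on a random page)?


Poisson(λ=6.4): P(X=9) = e^(-λ)×λ^k/k!
= e^(-6.4) × 6.4^9 / 9!
≈ 0.001661557273 × 18014398.5095 / 362880 ≈ 0.082484

P(X=9) ≈ 0.082484 ≈ 8.25%


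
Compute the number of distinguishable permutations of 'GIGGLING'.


Letters: 8, freq: {'G': 4, 'I': 2, 'L': 1, 'N': 1}
8!/(4!×2!×1!×1!) = 40320/48 = 840

840


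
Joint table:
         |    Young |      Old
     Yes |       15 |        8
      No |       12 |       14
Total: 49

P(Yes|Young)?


P(Yes|Young) = 15/(15+12) = 15/27 = 5/9

P = 5/9 ≈ 55.56%


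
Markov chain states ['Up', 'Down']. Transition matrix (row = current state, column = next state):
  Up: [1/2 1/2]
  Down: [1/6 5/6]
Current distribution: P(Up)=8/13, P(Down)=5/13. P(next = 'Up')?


P(next=Up) = Σᵢ P(now=i)×P(i→Up)
= 8/13×1/2 + 5/13×1/6
= 4/13 + 5/78 = 29/78

P = 29/78 ≈ 0.3718


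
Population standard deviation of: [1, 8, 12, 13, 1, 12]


Mean = 47/6
  (1-47/6)²=1681/36
  (8-47/6)²=1/36
  (12-47/6)²=625/36
  (13-47/6)²=961/36
  (1-47/6)²=1681/36
  (12-47/6)²=625/36
Σ(x-μ)² = 929/6
σ² = (929/6)/6 = 929/36

σ = √(929/36) ≈ 5.0799


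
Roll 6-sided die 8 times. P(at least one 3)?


P(no 3)^8 = (5/6)^8 = 390625/1679616
P(≥1) = 1 - 390625/1679616 = 1288991/1679616

P = 1288991/1679616 ≈ 76.74%


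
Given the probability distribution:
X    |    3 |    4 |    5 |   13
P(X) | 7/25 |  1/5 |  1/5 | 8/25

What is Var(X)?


E[X] = 34/5
E[X²] = 324/5
Var(X) = E[X²] - (E[X])² = 324/5 - 1156/25 = 464/25

Var(X) = 464/25 ≈ 18.5600


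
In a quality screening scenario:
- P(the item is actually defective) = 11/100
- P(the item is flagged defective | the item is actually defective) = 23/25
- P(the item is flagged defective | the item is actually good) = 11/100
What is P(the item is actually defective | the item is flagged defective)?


Using Bayes' theorem:
P(A|B) = P(B|A)·P(A) / P(B)

P(the item is flagged defective) = 23/25 × 11/100 + 11/100 × 89/100
= 253/2500 + 979/10000 = 1991/10000

P(the item is actually defective|the item is flagged defective) = (253/2500) / (1991/10000) = 92/181

P(the item is actually defective|the item is flagged defective) = 92/181 ≈ 50.83%


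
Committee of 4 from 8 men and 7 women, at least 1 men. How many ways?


Count by #men:
  1M,3W: C(8,1)×C(7,3)=280
  2M,2W: C(8,2)×C(7,2)=588
  3M,1W: C(8,3)×C(7,1)=392
  4M,0W: C(8,4)×C(7,0)=70
Total = 1330

1330


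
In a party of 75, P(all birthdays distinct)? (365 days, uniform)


P(all different) = Π(365-i)/365 for i=0..74
= (365/365)×(364/365)×...×(291/365)
= 0.000280

P ≈ 0.0003 ≈ 0.03%


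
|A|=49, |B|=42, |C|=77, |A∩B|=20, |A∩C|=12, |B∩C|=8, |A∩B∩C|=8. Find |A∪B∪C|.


|A∪B∪C| = 49+42+77-20-12-8+8 = 136

|A∪B∪C| = 136


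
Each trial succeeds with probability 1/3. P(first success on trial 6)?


Geometric: P(X=6) = (1-p)^(k-1)×p = (2/3)^5×1/3 = 32/729

P(X=6) = 32/729 ≈ 4.39%


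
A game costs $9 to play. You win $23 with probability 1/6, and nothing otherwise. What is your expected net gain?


E[gain] = (23-9)×1/6 + (-9)×5/6
= 7/3 - 15/2 = -31/6

Expected net gain = $-31/6 ≈ $-5.17


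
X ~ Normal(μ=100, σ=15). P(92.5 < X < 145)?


z₁=(92.5-100)/15=-0.5, z₂=(145-100)/15=3.0
P = Φ(3.0) - Φ(-0.5) = 0.998650 - 0.308538 = 0.690112 ≈ 0.6901

P(92.5 < X < 145) ≈ 0.6901


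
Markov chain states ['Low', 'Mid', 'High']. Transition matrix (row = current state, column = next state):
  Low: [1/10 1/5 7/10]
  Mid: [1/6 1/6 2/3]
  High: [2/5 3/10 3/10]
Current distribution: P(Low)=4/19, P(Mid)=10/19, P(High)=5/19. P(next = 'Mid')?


P(next=Mid) = Σᵢ P(now=i)×P(i→Mid)
= 4/19×1/5 + 10/19×1/6 + 5/19×3/10
= 4/95 + 5/57 + 3/38 = 119/570

P = 119/570 ≈ 0.2088


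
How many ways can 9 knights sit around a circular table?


Circular arrangements of 9 distinct objects: fix one position to break rotational symmetry.
(n-1)! = 8! = 40320

40320


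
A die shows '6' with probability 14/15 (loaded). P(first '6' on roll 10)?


Geometric: P(X=10) = (1-p)^(k-1)×p = (1/15)^9×14/15 = 14/576650390625

P(X=10) = 14/576650390625 ≈ 0.00%


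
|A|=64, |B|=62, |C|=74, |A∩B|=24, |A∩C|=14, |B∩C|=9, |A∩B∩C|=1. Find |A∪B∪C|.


|A∪B∪C| = 64+62+74-24-14-9+1 = 154

|A∪B∪C| = 154


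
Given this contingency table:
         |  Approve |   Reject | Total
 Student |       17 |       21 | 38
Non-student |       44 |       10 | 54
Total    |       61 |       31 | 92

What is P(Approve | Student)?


P(Approve | Student) = 17/(17+21) = 17/38

P(Approve|Student) = 17/38 ≈ 44.74%


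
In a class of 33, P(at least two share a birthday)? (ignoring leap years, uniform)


P(all different) = Π(365-i)/365 for i=0..32
= 0.225028
P(match) = 1 - 0.225028 = 0.774972

P ≈ 0.7750 ≈ 77.50%


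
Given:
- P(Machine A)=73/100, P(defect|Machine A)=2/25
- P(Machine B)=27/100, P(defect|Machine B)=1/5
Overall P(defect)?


P(B) = Σ P(B|Aᵢ)×P(Aᵢ)
  2/25×73/100 = 73/1250
  1/5×27/100 = 27/500
Sum = 281/2500

P(defect) = 281/2500 ≈ 11.24%


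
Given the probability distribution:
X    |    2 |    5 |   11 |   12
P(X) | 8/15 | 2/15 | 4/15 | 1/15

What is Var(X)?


E[X] = 82/15
E[X²] = 142/3
Var(X) = E[X²] - (E[X])² = 142/3 - 6724/225 = 3926/225

Var(X) = 3926/225 ≈ 17.4489


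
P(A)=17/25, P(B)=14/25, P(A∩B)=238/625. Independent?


P(A)×P(B) = 238/625
P(A∩B) = 238/625
Equal ✓ → Independent

Yes, independent


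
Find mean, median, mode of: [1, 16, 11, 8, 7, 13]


Sorted: [1, 7, 8, 11, 13, 16]
Mean = 56/6 = 28/3
Median = 19/2
Freq: {1: 1, 16: 1, 11: 1, 8: 1, 7: 1, 13: 1}
Mode: No mode

Mean=28/3, Median=19/2, Mode=No mode


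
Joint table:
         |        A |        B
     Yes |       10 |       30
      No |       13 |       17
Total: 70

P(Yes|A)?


P(Yes|A) = 10/(10+13) = 10/23

P = 10/23 ≈ 43.48%


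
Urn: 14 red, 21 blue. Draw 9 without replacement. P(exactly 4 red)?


Hypergeometric: C(14,4)×C(21,5)/C(35,9)
= 1001×20349/70607460 = 5187/17980

P(X=4) = 5187/17980 ≈ 28.85%
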